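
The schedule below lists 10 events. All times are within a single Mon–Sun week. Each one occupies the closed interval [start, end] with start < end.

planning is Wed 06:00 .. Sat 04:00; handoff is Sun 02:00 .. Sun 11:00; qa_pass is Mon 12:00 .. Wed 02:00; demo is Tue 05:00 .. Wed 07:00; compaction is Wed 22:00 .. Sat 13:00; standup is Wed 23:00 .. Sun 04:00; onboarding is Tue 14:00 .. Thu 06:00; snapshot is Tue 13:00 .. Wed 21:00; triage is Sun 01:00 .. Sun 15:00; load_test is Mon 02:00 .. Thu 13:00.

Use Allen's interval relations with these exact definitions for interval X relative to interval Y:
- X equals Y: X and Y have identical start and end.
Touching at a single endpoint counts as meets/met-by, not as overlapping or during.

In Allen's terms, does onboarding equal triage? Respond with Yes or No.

No

onboarding = [Tue 14:00, Thu 06:00], triage = [Sun 01:00, Sun 15:00].
Actual relation of onboarding to triage: before.
Asked whether 'equals' holds → No.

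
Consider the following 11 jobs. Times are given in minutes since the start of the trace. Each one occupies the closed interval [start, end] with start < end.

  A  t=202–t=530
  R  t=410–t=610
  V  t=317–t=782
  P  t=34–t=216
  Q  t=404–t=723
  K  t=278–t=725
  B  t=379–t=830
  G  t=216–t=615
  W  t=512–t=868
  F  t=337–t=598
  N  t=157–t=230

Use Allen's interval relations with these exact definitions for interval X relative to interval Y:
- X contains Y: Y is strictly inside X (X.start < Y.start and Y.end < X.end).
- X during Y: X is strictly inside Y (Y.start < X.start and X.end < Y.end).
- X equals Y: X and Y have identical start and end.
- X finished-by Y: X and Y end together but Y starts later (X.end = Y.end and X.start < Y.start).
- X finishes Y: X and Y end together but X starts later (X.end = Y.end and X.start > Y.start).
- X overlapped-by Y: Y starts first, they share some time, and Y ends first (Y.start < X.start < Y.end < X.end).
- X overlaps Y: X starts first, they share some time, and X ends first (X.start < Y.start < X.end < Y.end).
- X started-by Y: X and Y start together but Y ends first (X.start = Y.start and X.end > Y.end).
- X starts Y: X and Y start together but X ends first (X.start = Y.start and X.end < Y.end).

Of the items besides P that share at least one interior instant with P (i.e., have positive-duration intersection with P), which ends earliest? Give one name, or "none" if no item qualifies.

N

Target P = [t=34, t=216].
A [t=202, t=530] → overlapped-by → candidate.
B [t=379, t=830] → after → excluded.
F [t=337, t=598] → after → excluded.
G [t=216, t=615] → met-by → excluded.
K [t=278, t=725] → after → excluded.
N [t=157, t=230] → overlapped-by → candidate.
Q [t=404, t=723] → after → excluded.
R [t=410, t=610] → after → excluded.
V [t=317, t=782] → after → excluded.
W [t=512, t=868] → after → excluded.
Among candidates, earliest end is t=230 → N.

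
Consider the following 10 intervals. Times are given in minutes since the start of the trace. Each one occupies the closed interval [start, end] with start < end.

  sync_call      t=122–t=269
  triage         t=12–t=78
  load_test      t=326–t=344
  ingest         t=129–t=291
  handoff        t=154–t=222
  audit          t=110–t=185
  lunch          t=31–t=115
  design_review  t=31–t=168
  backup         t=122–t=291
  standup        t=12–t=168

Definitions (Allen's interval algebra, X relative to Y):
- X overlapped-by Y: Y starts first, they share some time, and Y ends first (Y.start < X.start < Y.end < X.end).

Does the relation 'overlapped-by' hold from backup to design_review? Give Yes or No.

backup = [t=122, t=291], design_review = [t=31, t=168].
Actual relation of backup to design_review: overlapped-by.
Asked whether 'overlapped-by' holds → Yes.

Yes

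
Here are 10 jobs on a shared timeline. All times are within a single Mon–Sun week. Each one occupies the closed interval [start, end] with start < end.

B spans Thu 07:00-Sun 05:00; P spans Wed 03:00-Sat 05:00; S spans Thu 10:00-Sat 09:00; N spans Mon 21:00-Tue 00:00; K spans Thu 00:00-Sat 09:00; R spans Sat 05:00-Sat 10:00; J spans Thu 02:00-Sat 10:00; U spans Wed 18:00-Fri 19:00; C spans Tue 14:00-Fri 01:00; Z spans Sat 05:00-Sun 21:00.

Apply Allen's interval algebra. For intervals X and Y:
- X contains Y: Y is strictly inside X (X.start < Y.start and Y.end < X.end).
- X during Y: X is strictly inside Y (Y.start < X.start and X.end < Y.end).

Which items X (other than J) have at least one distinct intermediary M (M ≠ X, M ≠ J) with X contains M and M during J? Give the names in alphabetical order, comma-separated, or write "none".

B

Target J = [Thu 02:00, Sat 10:00].
Intermediaries M with M during J: S.
Via S — items with X contains S: B.
Union: B.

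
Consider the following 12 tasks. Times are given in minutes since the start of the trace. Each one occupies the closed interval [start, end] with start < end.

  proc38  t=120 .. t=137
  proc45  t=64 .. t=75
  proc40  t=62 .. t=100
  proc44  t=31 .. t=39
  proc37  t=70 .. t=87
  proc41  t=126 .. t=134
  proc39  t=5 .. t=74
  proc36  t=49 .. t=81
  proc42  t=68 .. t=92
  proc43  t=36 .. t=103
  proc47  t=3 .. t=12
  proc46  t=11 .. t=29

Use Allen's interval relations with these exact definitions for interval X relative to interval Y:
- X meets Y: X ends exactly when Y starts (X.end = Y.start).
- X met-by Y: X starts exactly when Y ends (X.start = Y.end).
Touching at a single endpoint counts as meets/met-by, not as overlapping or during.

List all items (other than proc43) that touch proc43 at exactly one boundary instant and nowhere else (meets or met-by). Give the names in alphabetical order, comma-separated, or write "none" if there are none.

Target proc43 = [t=36, t=103].
proc36 [t=49, t=81] → during → no.
proc37 [t=70, t=87] → during → no.
proc38 [t=120, t=137] → after → no.
proc39 [t=5, t=74] → overlaps → no.
proc40 [t=62, t=100] → during → no.
proc41 [t=126, t=134] → after → no.
proc42 [t=68, t=92] → during → no.
proc44 [t=31, t=39] → overlaps → no.
proc45 [t=64, t=75] → during → no.
proc46 [t=11, t=29] → before → no.
proc47 [t=3, t=12] → before → no.
Result: none.

none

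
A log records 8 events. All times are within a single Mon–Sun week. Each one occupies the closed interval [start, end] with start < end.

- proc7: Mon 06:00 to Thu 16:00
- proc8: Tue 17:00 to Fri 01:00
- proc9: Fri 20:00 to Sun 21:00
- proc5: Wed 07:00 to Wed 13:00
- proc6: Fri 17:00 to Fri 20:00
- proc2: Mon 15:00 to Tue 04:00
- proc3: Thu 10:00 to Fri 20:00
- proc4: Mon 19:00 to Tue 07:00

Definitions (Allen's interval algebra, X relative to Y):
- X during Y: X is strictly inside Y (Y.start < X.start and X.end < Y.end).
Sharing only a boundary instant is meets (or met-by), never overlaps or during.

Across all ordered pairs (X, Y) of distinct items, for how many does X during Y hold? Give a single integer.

4

Checking all 56 ordered pairs for relation 'during'; matching pairs in alphabetical order:
(proc2, proc7): proc2 during proc7 ✓
(proc4, proc7): proc4 during proc7 ✓
(proc5, proc7): proc5 during proc7 ✓
(proc5, proc8): proc5 during proc8 ✓
Count: 4.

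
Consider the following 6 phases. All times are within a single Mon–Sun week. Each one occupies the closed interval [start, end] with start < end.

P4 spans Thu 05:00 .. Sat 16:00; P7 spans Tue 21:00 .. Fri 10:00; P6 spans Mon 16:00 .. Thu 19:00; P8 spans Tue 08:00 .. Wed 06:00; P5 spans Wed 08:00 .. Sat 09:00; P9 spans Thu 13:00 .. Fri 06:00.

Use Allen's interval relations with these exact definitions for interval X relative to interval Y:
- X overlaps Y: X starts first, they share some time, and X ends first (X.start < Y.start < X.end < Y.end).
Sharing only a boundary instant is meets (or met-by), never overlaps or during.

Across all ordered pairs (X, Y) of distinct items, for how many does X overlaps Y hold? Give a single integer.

8

Checking all 30 ordered pairs for relation 'overlaps'; matching pairs in alphabetical order:
(P5, P4): P5 overlaps P4 ✓
(P6, P4): P6 overlaps P4 ✓
(P6, P5): P6 overlaps P5 ✓
(P6, P7): P6 overlaps P7 ✓
(P6, P9): P6 overlaps P9 ✓
(P7, P4): P7 overlaps P4 ✓
(P7, P5): P7 overlaps P5 ✓
(P8, P7): P8 overlaps P7 ✓
Count: 8.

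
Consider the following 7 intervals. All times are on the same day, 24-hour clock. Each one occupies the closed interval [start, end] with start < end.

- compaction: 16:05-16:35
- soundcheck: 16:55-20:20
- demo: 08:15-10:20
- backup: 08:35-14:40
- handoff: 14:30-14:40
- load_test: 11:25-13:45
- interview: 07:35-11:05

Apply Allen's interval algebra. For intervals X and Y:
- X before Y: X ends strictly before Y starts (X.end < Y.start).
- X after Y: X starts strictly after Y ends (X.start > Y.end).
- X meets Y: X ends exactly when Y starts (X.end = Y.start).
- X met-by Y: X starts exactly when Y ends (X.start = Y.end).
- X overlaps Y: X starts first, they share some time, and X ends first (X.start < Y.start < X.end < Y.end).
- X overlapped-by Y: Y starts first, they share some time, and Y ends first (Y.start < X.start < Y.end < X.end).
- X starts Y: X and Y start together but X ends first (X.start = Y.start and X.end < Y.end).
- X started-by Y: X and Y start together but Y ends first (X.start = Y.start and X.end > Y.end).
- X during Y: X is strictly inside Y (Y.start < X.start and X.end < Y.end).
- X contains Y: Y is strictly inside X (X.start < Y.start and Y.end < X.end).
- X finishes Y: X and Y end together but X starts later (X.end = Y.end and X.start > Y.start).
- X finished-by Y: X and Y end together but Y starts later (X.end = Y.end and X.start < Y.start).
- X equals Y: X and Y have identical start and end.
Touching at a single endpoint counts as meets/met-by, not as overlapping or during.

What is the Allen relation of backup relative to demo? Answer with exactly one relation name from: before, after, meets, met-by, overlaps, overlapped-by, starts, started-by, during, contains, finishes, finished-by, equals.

backup = [08:35, 14:40]; demo = [08:15, 10:20].
Compare endpoints: backup.start > demo.start, backup.start < demo.end, backup.end > demo.start, backup.end > demo.end.
That pattern is 'overlapped-by'.

overlapped-by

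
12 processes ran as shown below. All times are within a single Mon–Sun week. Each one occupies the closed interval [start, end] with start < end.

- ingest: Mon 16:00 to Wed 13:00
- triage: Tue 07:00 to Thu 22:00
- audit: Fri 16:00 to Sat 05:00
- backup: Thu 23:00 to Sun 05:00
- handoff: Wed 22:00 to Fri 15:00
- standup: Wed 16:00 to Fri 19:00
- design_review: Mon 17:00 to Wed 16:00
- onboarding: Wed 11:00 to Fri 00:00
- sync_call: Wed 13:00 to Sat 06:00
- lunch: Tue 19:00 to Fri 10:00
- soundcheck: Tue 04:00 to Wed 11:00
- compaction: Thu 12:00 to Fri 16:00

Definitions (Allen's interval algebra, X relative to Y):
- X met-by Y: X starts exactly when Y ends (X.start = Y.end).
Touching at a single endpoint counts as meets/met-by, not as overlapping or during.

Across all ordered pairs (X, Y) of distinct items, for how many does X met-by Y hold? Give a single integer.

Checking all 132 ordered pairs for relation 'met-by'; matching pairs in alphabetical order:
(audit, compaction): audit met-by compaction ✓
(onboarding, soundcheck): onboarding met-by soundcheck ✓
(standup, design_review): standup met-by design_review ✓
(sync_call, ingest): sync_call met-by ingest ✓
Count: 4.

4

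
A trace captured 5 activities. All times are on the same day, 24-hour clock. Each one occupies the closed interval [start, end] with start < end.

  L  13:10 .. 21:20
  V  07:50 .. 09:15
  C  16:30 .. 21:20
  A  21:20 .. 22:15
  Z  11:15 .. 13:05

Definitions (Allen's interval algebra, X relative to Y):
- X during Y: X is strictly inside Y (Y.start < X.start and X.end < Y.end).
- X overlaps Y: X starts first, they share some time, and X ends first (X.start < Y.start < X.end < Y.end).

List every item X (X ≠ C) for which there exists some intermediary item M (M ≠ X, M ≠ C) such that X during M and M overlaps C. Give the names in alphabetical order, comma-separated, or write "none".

none

Target C = [16:30, 21:20].
Intermediaries M with M overlaps C: none.
Union: none.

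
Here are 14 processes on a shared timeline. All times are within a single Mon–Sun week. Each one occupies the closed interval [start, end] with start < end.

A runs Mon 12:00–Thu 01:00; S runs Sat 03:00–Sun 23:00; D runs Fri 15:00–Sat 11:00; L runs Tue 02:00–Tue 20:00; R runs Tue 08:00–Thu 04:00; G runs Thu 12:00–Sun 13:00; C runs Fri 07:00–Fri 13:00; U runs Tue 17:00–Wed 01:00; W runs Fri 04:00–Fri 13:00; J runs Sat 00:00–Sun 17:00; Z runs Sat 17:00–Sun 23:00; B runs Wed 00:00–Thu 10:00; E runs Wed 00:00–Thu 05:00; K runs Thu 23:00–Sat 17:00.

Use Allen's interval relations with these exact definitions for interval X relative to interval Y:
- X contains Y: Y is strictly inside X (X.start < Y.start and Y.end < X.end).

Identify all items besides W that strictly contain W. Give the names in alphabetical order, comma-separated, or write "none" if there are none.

Target W = [Fri 04:00, Fri 13:00].
A [Mon 12:00, Thu 01:00] → before → no.
B [Wed 00:00, Thu 10:00] → before → no.
C [Fri 07:00, Fri 13:00] → finishes → no.
D [Fri 15:00, Sat 11:00] → after → no.
E [Wed 00:00, Thu 05:00] → before → no.
G [Thu 12:00, Sun 13:00] → contains → yes.
J [Sat 00:00, Sun 17:00] → after → no.
K [Thu 23:00, Sat 17:00] → contains → yes.
L [Tue 02:00, Tue 20:00] → before → no.
R [Tue 08:00, Thu 04:00] → before → no.
S [Sat 03:00, Sun 23:00] → after → no.
U [Tue 17:00, Wed 01:00] → before → no.
Z [Sat 17:00, Sun 23:00] → after → no.
Result: G, K.

G, K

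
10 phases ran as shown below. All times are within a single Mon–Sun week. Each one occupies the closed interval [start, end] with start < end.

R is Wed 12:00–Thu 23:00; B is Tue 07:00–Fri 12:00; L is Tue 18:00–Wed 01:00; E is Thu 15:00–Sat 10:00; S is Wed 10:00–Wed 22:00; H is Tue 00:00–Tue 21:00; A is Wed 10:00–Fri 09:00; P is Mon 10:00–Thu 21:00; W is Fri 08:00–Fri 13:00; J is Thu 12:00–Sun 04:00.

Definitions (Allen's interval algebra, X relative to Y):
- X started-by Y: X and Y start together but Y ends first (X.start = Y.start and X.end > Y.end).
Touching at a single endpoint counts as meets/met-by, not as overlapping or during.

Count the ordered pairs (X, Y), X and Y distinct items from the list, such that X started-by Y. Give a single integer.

1

Checking all 90 ordered pairs for relation 'started-by'; matching pairs in alphabetical order:
(A, S): A started-by S ✓
Count: 1.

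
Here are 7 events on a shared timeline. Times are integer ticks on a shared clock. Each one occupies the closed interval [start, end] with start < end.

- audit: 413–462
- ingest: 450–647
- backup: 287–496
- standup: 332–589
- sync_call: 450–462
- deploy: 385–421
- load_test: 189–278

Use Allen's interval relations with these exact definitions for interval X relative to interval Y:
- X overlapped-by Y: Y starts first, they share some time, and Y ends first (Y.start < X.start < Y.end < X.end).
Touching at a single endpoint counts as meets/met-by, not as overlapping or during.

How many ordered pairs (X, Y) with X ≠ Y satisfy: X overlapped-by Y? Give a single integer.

Checking all 42 ordered pairs for relation 'overlapped-by'; matching pairs in alphabetical order:
(audit, deploy): audit overlapped-by deploy ✓
(ingest, audit): ingest overlapped-by audit ✓
(ingest, backup): ingest overlapped-by backup ✓
(ingest, standup): ingest overlapped-by standup ✓
(standup, backup): standup overlapped-by backup ✓
Count: 5.

5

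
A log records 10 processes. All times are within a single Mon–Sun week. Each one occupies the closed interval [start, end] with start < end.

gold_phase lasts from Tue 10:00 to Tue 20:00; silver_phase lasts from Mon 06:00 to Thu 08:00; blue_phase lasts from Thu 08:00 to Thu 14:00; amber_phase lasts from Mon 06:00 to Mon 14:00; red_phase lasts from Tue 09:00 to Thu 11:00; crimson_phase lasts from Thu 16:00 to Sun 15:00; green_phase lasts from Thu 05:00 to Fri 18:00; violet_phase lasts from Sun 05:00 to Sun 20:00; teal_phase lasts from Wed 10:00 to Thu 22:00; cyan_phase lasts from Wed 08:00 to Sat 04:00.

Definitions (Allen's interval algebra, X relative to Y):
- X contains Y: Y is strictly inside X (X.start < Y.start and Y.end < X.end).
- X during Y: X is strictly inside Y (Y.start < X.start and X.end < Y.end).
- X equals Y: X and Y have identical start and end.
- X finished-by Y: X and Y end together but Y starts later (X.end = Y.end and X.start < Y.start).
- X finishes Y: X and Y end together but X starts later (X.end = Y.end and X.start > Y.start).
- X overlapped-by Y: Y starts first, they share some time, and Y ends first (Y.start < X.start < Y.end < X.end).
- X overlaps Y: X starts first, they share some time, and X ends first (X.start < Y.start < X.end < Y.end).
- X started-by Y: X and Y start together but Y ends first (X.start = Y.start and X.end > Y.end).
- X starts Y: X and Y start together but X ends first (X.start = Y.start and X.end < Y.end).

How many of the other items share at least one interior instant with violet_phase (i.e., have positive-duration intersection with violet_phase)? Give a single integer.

Target violet_phase = [Sun 05:00, Sun 20:00].
amber_phase [Mon 06:00, Mon 14:00] → before → no.
blue_phase [Thu 08:00, Thu 14:00] → before → no.
crimson_phase [Thu 16:00, Sun 15:00] → overlaps → counts.
cyan_phase [Wed 08:00, Sat 04:00] → before → no.
gold_phase [Tue 10:00, Tue 20:00] → before → no.
green_phase [Thu 05:00, Fri 18:00] → before → no.
red_phase [Tue 09:00, Thu 11:00] → before → no.
silver_phase [Mon 06:00, Thu 08:00] → before → no.
teal_phase [Wed 10:00, Thu 22:00] → before → no.
Total: 1.

1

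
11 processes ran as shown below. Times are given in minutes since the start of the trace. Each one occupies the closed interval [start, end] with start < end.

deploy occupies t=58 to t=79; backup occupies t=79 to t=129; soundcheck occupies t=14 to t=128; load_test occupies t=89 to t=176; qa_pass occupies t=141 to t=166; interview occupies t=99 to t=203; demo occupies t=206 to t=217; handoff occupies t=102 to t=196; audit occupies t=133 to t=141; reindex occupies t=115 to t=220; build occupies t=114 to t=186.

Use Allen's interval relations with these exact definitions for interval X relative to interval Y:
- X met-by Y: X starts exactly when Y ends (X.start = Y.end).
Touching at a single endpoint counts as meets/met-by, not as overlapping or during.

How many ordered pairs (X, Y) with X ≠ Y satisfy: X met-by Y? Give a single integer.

2

Checking all 110 ordered pairs for relation 'met-by'; matching pairs in alphabetical order:
(backup, deploy): backup met-by deploy ✓
(qa_pass, audit): qa_pass met-by audit ✓
Count: 2.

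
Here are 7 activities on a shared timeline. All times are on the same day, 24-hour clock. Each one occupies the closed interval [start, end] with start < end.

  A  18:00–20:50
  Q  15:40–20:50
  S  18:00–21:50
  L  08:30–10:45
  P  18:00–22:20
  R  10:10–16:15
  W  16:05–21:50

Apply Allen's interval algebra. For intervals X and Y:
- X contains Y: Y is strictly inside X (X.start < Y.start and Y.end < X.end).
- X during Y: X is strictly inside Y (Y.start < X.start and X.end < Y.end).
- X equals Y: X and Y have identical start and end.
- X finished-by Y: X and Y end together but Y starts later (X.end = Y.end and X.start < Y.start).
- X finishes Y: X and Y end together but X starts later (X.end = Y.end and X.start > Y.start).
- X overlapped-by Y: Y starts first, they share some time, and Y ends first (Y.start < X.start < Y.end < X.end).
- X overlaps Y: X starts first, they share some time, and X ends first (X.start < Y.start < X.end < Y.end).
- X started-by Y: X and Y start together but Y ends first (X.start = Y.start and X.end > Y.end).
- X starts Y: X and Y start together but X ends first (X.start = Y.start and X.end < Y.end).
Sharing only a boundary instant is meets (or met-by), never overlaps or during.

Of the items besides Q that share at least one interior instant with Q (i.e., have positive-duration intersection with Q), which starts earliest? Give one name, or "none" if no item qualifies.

R

Target Q = [15:40, 20:50].
A [18:00, 20:50] → finishes → candidate.
L [08:30, 10:45] → before → excluded.
P [18:00, 22:20] → overlapped-by → candidate.
R [10:10, 16:15] → overlaps → candidate.
S [18:00, 21:50] → overlapped-by → candidate.
W [16:05, 21:50] → overlapped-by → candidate.
Among candidates, earliest start is 10:10 → R.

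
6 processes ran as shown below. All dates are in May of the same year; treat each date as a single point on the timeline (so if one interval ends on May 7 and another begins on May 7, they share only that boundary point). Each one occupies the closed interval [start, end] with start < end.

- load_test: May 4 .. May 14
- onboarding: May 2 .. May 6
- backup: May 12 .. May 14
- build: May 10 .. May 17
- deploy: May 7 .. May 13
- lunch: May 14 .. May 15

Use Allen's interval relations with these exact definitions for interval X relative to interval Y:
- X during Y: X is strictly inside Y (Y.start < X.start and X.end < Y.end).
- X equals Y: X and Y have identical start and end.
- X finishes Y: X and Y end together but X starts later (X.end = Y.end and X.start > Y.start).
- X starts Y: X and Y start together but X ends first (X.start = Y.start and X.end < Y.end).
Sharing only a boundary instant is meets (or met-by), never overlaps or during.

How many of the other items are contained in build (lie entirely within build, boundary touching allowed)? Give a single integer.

Target build = [May 10, May 17].
backup [May 12, May 14] → during → counts.
deploy [May 7, May 13] → overlaps → no.
load_test [May 4, May 14] → overlaps → no.
lunch [May 14, May 15] → during → counts.
onboarding [May 2, May 6] → before → no.
Total: 2.

2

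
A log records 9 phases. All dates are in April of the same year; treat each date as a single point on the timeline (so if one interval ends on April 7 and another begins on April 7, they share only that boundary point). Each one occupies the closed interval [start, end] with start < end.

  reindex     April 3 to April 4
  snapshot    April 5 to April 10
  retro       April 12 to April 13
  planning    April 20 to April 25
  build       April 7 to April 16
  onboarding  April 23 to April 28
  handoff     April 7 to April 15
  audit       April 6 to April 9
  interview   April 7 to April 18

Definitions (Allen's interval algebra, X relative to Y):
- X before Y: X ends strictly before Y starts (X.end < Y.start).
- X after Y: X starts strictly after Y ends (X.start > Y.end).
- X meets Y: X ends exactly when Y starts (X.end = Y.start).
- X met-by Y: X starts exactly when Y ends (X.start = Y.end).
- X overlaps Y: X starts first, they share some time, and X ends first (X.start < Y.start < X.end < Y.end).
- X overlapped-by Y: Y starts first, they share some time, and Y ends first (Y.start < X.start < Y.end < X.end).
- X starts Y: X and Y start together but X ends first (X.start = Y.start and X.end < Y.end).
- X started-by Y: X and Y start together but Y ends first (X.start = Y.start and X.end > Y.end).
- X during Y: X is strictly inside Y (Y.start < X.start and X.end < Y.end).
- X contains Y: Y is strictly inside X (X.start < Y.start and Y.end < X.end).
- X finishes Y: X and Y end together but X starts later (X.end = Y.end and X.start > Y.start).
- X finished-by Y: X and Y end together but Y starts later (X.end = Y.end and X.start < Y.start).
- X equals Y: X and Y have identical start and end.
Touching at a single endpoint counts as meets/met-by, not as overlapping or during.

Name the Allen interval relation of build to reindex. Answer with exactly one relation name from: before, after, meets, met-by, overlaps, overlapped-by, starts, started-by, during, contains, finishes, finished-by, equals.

after

build = [April 7, April 16]; reindex = [April 3, April 4].
Compare endpoints: build.start > reindex.start, build.start > reindex.end, build.end > reindex.start, build.end > reindex.end.
That pattern is 'after'.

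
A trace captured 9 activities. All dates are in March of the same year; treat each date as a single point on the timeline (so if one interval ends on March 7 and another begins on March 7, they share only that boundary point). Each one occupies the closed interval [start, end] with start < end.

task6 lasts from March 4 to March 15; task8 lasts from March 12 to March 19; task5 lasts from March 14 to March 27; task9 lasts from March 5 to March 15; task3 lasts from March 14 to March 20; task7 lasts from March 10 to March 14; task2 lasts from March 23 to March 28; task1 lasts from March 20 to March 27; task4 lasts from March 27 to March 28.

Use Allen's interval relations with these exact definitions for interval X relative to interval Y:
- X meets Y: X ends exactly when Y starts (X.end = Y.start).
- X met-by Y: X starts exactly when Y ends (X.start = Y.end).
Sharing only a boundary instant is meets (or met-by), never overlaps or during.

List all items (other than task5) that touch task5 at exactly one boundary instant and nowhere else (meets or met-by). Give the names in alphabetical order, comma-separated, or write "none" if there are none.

task4, task7

Target task5 = [March 14, March 27].
task1 [March 20, March 27] → finishes → no.
task2 [March 23, March 28] → overlapped-by → no.
task3 [March 14, March 20] → starts → no.
task4 [March 27, March 28] → met-by → yes.
task6 [March 4, March 15] → overlaps → no.
task7 [March 10, March 14] → meets → yes.
task8 [March 12, March 19] → overlaps → no.
task9 [March 5, March 15] → overlaps → no.
Result: task4, task7.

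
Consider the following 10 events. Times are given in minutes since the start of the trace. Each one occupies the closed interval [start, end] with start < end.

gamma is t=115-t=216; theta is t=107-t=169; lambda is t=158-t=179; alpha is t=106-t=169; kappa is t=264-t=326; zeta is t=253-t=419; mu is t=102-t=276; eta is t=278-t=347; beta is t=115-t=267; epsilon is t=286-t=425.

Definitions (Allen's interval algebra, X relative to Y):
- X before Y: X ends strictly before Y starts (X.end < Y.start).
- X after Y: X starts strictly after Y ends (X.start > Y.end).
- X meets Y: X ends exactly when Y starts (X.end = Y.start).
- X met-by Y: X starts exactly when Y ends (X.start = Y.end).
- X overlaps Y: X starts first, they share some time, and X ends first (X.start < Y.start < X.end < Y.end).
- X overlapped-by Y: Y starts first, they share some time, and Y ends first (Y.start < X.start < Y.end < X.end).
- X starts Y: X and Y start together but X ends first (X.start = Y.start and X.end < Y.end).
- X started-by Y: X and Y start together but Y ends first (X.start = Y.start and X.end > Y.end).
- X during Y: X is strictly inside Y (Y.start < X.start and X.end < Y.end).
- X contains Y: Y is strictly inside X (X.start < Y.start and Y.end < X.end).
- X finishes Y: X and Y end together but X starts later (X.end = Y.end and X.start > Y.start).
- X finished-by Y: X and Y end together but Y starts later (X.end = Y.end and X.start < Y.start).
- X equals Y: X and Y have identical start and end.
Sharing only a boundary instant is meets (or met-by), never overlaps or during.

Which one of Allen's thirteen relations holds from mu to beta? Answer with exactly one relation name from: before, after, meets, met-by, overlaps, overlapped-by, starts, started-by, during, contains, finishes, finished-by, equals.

contains

mu = [t=102, t=276]; beta = [t=115, t=267].
Compare endpoints: mu.start < beta.start, mu.start < beta.end, mu.end > beta.start, mu.end > beta.end.
That pattern is 'contains'.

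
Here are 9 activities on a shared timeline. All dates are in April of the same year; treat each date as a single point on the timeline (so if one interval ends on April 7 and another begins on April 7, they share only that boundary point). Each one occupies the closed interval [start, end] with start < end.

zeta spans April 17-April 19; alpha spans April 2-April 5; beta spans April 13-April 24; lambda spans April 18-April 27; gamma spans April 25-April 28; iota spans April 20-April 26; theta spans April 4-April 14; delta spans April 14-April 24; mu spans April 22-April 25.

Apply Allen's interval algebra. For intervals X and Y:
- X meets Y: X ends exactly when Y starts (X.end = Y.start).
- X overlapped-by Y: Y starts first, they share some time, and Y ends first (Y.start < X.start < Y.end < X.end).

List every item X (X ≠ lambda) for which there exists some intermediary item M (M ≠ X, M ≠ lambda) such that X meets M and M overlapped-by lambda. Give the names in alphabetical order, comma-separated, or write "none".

Target lambda = [April 18, April 27].
Intermediaries M with M overlapped-by lambda: gamma.
Via gamma — items with X meets gamma: mu.
Union: mu.

mu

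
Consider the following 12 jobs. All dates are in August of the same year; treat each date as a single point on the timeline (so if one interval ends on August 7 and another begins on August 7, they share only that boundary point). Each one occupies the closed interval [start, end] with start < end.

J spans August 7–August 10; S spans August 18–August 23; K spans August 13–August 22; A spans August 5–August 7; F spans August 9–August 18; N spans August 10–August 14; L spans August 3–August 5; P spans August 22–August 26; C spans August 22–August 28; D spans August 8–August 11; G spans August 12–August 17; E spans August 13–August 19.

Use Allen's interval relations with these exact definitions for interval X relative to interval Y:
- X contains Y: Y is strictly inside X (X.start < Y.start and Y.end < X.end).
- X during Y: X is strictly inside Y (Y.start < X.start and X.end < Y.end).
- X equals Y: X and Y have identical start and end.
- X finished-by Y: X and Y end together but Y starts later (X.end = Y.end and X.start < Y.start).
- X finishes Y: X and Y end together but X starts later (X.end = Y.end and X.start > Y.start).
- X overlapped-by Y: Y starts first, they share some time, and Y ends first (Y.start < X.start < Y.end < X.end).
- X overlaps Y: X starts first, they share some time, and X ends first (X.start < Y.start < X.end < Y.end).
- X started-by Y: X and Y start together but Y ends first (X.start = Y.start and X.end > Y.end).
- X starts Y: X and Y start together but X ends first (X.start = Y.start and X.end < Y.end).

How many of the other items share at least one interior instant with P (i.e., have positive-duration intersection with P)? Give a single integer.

2

Target P = [August 22, August 26].
A [August 5, August 7] → before → no.
C [August 22, August 28] → started-by → counts.
D [August 8, August 11] → before → no.
E [August 13, August 19] → before → no.
F [August 9, August 18] → before → no.
G [August 12, August 17] → before → no.
J [August 7, August 10] → before → no.
K [August 13, August 22] → meets → no.
L [August 3, August 5] → before → no.
N [August 10, August 14] → before → no.
S [August 18, August 23] → overlaps → counts.
Total: 2.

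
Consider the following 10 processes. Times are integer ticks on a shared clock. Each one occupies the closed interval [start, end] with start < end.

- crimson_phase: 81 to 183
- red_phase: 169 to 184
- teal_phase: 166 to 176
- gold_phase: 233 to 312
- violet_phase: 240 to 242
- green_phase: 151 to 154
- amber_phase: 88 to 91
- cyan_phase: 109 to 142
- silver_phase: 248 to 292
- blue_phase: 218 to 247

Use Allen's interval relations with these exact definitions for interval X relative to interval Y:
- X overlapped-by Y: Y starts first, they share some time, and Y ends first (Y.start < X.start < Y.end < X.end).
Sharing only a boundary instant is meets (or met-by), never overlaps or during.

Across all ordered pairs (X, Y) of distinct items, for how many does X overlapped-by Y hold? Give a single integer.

Checking all 90 ordered pairs for relation 'overlapped-by'; matching pairs in alphabetical order:
(gold_phase, blue_phase): gold_phase overlapped-by blue_phase ✓
(red_phase, crimson_phase): red_phase overlapped-by crimson_phase ✓
(red_phase, teal_phase): red_phase overlapped-by teal_phase ✓
Count: 3.

3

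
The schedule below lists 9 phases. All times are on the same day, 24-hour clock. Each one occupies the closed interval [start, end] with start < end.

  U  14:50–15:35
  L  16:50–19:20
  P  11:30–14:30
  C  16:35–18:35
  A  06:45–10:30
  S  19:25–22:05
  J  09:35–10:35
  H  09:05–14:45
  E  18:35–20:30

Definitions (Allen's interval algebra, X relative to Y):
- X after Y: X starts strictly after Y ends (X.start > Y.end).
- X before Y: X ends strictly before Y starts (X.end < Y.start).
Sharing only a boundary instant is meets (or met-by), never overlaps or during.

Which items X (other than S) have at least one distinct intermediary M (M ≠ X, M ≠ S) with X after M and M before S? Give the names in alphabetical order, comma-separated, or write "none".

C, E, L, P, U

Target S = [19:25, 22:05].
Intermediaries M with M before S: A, C, H, J, L, P, U.
Via A — items with X after A: C, E, L, P, U.
Via C — items with X after C: none.
Via H — items with X after H: C, E, L, U.
Via J — items with X after J: C, E, L, P, U.
Via L — items with X after L: none.
Via P — items with X after P: C, E, L, U.
Via U — items with X after U: C, E, L.
Union: C, E, L, P, U.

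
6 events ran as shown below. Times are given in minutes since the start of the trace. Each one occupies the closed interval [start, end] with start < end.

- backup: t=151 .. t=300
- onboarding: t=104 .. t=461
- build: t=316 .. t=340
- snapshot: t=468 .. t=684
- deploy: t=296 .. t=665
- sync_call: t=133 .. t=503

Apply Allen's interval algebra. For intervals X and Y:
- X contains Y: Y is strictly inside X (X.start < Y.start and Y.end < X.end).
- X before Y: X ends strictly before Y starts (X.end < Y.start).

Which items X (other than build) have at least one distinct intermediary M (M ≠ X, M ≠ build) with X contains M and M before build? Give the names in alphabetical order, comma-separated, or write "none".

Target build = [t=316, t=340].
Intermediaries M with M before build: backup.
Via backup — items with X contains backup: onboarding, sync_call.
Union: onboarding, sync_call.

onboarding, sync_call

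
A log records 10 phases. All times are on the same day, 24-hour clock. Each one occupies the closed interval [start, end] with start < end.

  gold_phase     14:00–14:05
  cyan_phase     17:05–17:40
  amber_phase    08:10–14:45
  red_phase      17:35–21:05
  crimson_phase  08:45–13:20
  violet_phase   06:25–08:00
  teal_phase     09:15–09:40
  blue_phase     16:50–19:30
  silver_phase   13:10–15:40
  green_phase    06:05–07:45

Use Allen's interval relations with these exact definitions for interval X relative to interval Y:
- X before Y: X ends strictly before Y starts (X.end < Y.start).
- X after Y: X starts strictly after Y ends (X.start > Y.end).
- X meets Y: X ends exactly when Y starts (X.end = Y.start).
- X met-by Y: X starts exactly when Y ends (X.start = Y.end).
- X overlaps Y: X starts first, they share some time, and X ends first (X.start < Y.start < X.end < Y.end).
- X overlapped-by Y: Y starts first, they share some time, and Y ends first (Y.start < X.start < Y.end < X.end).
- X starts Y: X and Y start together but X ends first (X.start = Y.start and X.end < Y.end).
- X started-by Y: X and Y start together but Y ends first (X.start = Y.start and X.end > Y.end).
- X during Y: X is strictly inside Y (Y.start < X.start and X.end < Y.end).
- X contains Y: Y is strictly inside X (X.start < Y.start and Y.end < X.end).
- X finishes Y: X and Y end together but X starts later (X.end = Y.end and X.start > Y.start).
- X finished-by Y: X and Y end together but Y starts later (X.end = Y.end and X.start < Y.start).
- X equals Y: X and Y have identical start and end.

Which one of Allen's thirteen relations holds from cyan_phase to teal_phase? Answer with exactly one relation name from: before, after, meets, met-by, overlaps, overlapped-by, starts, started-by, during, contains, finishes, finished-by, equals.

after

cyan_phase = [17:05, 17:40]; teal_phase = [09:15, 09:40].
Compare endpoints: cyan_phase.start > teal_phase.start, cyan_phase.start > teal_phase.end, cyan_phase.end > teal_phase.start, cyan_phase.end > teal_phase.end.
That pattern is 'after'.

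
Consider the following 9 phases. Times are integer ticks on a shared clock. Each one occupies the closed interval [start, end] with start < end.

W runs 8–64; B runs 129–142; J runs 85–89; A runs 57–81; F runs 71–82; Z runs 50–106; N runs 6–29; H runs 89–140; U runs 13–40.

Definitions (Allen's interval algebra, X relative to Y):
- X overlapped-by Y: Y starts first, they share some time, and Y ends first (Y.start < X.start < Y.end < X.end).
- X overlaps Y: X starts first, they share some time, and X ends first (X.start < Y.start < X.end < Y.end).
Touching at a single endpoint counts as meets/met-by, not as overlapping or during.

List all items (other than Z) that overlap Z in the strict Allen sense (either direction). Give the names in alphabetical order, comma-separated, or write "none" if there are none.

H, W

Target Z = [50, 106].
A [57, 81] → during → no.
B [129, 142] → after → no.
F [71, 82] → during → no.
H [89, 140] → overlapped-by → yes.
J [85, 89] → during → no.
N [6, 29] → before → no.
U [13, 40] → before → no.
W [8, 64] → overlaps → yes.
Result: H, W.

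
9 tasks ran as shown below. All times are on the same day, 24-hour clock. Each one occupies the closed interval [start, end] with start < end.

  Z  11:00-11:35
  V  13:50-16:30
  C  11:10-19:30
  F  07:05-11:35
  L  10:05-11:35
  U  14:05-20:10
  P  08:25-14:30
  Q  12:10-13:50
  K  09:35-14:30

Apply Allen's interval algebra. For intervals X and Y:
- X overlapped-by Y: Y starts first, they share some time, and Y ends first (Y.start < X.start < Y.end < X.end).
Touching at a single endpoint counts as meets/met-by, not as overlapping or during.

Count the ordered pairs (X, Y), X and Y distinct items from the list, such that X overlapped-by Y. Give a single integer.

Checking all 72 ordered pairs for relation 'overlapped-by'; matching pairs in alphabetical order:
(C, F): C overlapped-by F ✓
(C, K): C overlapped-by K ✓
(C, L): C overlapped-by L ✓
(C, P): C overlapped-by P ✓
(C, Z): C overlapped-by Z ✓
(K, F): K overlapped-by F ✓
(P, F): P overlapped-by F ✓
(U, C): U overlapped-by C ✓
(U, K): U overlapped-by K ✓
(U, P): U overlapped-by P ✓
(U, V): U overlapped-by V ✓
(V, K): V overlapped-by K ✓
(V, P): V overlapped-by P ✓
Count: 13.

13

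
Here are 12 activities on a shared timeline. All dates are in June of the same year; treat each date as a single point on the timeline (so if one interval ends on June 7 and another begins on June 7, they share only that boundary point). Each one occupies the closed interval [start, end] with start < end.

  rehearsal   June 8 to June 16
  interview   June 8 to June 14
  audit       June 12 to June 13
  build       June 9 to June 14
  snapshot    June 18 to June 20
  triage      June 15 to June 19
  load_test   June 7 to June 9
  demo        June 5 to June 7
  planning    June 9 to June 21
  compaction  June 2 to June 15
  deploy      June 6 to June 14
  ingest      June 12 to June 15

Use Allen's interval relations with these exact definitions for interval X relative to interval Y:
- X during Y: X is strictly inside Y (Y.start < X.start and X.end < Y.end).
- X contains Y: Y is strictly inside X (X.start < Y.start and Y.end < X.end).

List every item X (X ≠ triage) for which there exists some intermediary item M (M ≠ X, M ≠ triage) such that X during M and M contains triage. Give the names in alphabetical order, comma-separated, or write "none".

audit, ingest, snapshot

Target triage = [June 15, June 19].
Intermediaries M with M contains triage: planning.
Via planning — items with X during planning: audit, ingest, snapshot.
Union: audit, ingest, snapshot.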